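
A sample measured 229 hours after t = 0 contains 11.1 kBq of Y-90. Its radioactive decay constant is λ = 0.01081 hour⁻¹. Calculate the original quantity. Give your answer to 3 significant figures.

t½ = ln 2 / λ = 0.69315 / 0.01081 ≈ 64.121 hours.
Number of half-lives elapsed: n = 229/64.121 ≈ 3.5714.
A₀ = A × 2^n = 11.1 × 2^3.5714 = 11.1 × 11.888 ≈ 131.95 kBq.

132 kBq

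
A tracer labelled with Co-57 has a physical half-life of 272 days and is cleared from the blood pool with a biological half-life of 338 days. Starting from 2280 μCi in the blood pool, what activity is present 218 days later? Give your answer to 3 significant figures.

1/t_eff = 1/t_phys + 1/t_biol = 1/272 + 1/338 = 0.0066351 per day.
t_eff = 272 × 338 / (272 + 338) ≈ 150.71 days.
Remaining = 2280 × (1/2)^(218/150.71) = 2280 × (1/2)^1.4464 ≈ 836.59 μCi.

837 μCi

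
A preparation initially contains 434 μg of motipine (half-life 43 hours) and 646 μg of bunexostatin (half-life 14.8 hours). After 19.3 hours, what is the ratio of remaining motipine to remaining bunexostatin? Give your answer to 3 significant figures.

motipine: 434 × (1/2)^(19.3/43) = 434 × (1/2)^0.44884 ≈ 317.96 μg.
bunexostatin: 646 × (1/2)^(19.3/14.8) = 646 × (1/2)^1.3041 ≈ 261.62 μg.
Ratio ≈ 317.96 / 261.62 ≈ 1.2154.

1.22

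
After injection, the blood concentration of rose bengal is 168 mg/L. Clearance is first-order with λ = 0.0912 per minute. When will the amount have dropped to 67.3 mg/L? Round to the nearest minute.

10 minutes

t½ = ln 2 / λ = 0.69315 / 0.0912 ≈ 7.6003 minutes.
Fraction remaining = 67.3/168 ≈ 0.4006.
n = log₂(168/67.3) = ln(2.4963)/ln 2 ≈ 1.3198 half-lives.
t = n × t½ = 1.3198 × 7.6003 ≈ 10.031 minutes.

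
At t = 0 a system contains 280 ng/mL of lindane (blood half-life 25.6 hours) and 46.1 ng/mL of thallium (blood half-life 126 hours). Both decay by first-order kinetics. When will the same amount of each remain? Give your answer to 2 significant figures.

Set 280·(1/2)^(t/25.6) = 46.1·(1/2)^(t/126).
Taking log₂: log₂(280/46.1) = t·(1/25.6 − 1/126).
log₂(6.0738) = 2.6026; 1/25.6 − 1/126 = 0.031126.
t = 2.6026 / 0.031126 ≈ 83.615 hours.

84 hours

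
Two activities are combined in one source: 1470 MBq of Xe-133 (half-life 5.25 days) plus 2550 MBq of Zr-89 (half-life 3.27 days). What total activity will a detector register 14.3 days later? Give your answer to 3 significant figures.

Xe-133: 1470 × (1/2)^(14.3/5.25) = 1470 × (1/2)^2.7238 ≈ 222.52 MBq.
Zr-89: 2550 × (1/2)^(14.3/3.27) = 2550 × (1/2)^4.3731 ≈ 123.06 MBq.
Total = 222.52 + 123.06 ≈ 345.58 MBq.

346 MBq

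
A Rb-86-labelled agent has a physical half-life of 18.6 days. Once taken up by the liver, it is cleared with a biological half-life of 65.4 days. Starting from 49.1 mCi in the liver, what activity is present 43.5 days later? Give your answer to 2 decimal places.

1/t_eff = 1/t_phys + 1/t_biol = 1/18.6 + 1/65.4 = 0.069054 per day.
t_eff = 18.6 × 65.4 / (18.6 + 65.4) ≈ 14.481 days.
Remaining = 49.1 × (1/2)^(43.5/14.481) = 49.1 × (1/2)^3.0038 ≈ 6.1212 mCi.

6.12 mCi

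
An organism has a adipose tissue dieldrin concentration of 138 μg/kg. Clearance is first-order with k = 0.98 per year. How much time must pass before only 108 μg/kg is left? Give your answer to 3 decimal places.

t½ = ln 2 / k = 0.69315 / 0.98 ≈ 0.70729 years.
Fraction remaining = 108/138 ≈ 0.78261.
n = log₂(138/108) = ln(1.2778)/ln 2 ≈ 0.35364 half-lives.
t = n × t½ = 0.35364 × 0.70729 ≈ 0.25012 years.

0.250 years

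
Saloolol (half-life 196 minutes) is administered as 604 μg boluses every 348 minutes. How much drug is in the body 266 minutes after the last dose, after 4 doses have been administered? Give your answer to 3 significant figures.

The 4 doses were given 1310, 962, 614, 266 minutes ago.
Total = 604·(1/2)^(1310/196) + 604·(1/2)^(962/196) + 604·(1/2)^(614/196) + 604·(1/2)^(266/196)
      = 5.8756 + 20.116 + 68.868 + 235.77 ≈ 330.63 μg.

331 μg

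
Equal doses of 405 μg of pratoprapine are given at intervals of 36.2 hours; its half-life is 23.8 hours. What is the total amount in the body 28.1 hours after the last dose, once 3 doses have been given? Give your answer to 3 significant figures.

263 μg

The 3 doses were given 100.5, 64.3, 28.1 hours ago.
Total = 405·(1/2)^(100.5/23.8) + 405·(1/2)^(64.3/23.8) + 405·(1/2)^(28.1/23.8)
      = 21.692 + 62.254 + 178.66 ≈ 262.61 μg.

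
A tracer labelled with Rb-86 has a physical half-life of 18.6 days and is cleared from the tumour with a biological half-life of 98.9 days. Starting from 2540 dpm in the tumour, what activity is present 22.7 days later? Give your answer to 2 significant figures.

1/t_eff = 1/t_phys + 1/t_biol = 1/18.6 + 1/98.9 = 0.063875 per day.
t_eff = 18.6 × 98.9 / (18.6 + 98.9) ≈ 15.656 days.
Remaining = 2540 × (1/2)^(22.7/15.656) = 2540 × (1/2)^1.45 ≈ 929.72 dpm.

930 dpm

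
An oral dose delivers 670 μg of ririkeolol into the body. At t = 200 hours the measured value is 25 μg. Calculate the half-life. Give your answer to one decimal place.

A/A₀ = 25/670 ≈ 0.037313.
n = log₂(26.8) ≈ 4.7442 half-lives elapsed in 200 hours.
t½ = 200/4.7442 ≈ 42.157 hours.

42.2 hours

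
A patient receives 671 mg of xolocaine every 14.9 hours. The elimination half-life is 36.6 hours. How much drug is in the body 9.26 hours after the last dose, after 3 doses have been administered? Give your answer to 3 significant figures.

1310 mg

The 3 doses were given 39.06, 24.16, 9.26 hours ago.
Total = 671·(1/2)^(39.06/36.6) + 671·(1/2)^(24.16/36.6) + 671·(1/2)^(9.26/36.6)
      = 320.23 + 424.63 + 563.07 ≈ 1307.9 mg.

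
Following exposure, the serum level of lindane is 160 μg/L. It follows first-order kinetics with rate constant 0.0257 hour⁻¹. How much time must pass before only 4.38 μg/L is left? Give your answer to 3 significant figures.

140 hours

t½ = ln 2 / k = 0.69315 / 0.0257 ≈ 26.971 hours.
Fraction remaining = 4.38/160 ≈ 0.027375.
n = log₂(160/4.38) = ln(36.53)/ln 2 ≈ 5.191 half-lives.
t = n × t½ = 5.191 × 26.971 ≈ 140 hours.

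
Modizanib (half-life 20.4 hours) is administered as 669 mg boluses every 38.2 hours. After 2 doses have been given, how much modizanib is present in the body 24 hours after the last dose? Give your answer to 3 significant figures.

The 2 doses were given 62.2, 24 hours ago.
Total = 669·(1/2)^(62.2/20.4) + 669·(1/2)^(24/20.4)
      = 80.831 + 295.99 ≈ 376.82 mg.

377 mg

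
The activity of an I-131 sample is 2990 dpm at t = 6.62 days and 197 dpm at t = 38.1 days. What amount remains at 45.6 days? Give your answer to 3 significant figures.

103 dpm

Over Δt = 38.1 − 6.62 = 31.48 days, the level fell by a factor of 2990/197 ≈ 15.178.
n = log₂(15.178) ≈ 3.9239 half-lives, so t½ = 31.48/3.9239 ≈ 8.0227 days.
From t = 38.1 to t = 45.6: 197 × (1/2)^((45.6−38.1)/8.0227) ≈ 103.05 dpm.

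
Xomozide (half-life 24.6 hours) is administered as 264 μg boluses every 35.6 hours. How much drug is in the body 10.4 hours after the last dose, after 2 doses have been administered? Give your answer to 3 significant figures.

The 2 doses were given 46, 10.4 hours ago.
Total = 264·(1/2)^(46/24.6) + 264·(1/2)^(10.4/24.6)
      = 72.227 + 196.94 ≈ 269.17 μg.

269 μg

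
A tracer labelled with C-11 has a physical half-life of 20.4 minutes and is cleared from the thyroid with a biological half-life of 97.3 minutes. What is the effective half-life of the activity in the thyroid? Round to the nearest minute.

17 minutes

1/t_eff = 1/t_phys + 1/t_biol = 1/20.4 + 1/97.3 = 0.059297 per minute.
t_eff = 20.4 × 97.3 / (20.4 + 97.3) ≈ 16.864 minutes.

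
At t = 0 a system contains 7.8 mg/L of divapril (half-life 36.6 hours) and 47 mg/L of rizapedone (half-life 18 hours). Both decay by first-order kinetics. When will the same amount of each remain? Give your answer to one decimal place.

91.8 hours

Set 7.8·(1/2)^(t/36.6) = 47·(1/2)^(t/18).
Taking log₂: log₂(7.8/47) = t·(1/36.6 − 1/18).
log₂(0.16596) = -2.5911; 1/36.6 − 1/18 = -0.028233.
t = -2.5911 / -0.028233 ≈ 91.776 hours.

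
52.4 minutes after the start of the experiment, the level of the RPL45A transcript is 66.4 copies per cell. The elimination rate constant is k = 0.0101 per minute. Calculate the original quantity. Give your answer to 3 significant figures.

t½ = ln 2 / k = 0.69315 / 0.0101 ≈ 68.628 minutes.
Number of half-lives elapsed: n = 52.4/68.628 ≈ 0.76353.
A₀ = A × 2^n = 66.4 × 2^0.76353 = 66.4 × 1.6976 ≈ 112.72 copies per cell.

113 copies per cell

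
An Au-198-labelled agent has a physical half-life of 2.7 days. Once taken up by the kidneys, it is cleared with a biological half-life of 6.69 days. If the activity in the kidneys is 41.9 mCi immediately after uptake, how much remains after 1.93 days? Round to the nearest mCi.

21 mCi

1/t_eff = 1/t_phys + 1/t_biol = 1/2.7 + 1/6.69 = 0.51985 per day.
t_eff = 2.7 × 6.69 / (2.7 + 6.69) ≈ 1.9236 days.
Remaining = 41.9 × (1/2)^(1.93/1.9236) = 41.9 × (1/2)^1.0033 ≈ 20.902 mCi.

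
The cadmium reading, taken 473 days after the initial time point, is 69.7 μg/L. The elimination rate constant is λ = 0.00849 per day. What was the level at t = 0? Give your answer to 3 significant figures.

3870 μg/L

t½ = ln 2 / λ = 0.69315 / 0.00849 ≈ 81.643 days.
Number of half-lives elapsed: n = 473/81.643 ≈ 5.7935.
A₀ = A × 2^n = 69.7 × 2^5.7935 = 69.7 × 55.466 ≈ 3866 μg/L.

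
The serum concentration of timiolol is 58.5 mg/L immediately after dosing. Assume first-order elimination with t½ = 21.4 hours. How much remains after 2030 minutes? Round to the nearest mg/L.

20 mg/L

Convert the elapsed time: 2030 minutes = 33.8333 hours.
Number of half-lives: n = 33.8333/21.4 ≈ 1.581.
Remaining = 58.5 × (1/2)^1.581 = 58.5 × 0.33425 ≈ 19.554 mg/L.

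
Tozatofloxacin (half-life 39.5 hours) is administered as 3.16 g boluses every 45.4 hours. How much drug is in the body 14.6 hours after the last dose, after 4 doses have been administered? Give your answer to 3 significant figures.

The 4 doses were given 150.8, 105.4, 60, 14.6 hours ago.
Total = 3.16·(1/2)^(150.8/39.5) + 3.16·(1/2)^(105.4/39.5) + 3.16·(1/2)^(60/39.5) + 3.16·(1/2)^(14.6/39.5)
      = 0.2241 + 0.49709 + 1.1026 + 2.4458 ≈ 4.2696 g.

4.27 g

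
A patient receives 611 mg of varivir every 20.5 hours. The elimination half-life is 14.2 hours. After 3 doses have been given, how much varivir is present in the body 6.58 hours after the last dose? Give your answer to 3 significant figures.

666 mg

The 3 doses were given 47.58, 27.08, 6.58 hours ago.
Total = 611·(1/2)^(47.58/14.2) + 611·(1/2)^(27.08/14.2) + 611·(1/2)^(6.58/14.2)
      = 59.893 + 162.92 + 443.15 ≈ 665.96 mg.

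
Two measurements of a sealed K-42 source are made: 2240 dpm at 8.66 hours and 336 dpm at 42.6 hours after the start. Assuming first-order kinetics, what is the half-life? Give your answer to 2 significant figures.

12 hours

Over Δt = 42.6 − 8.66 = 33.94 hours, the level fell by a factor of 2240/336 ≈ 6.6667.
n = log₂(6.6667) ≈ 2.737 half-lives, so t½ = 33.94/2.737 ≈ 12.401 hours.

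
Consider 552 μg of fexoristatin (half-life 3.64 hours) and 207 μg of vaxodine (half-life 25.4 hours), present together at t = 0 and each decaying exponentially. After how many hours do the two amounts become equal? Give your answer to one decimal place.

6.0 hours

Set 552·(1/2)^(t/3.64) = 207·(1/2)^(t/25.4).
Taking log₂: log₂(552/207) = t·(1/3.64 − 1/25.4).
log₂(2.6667) = 1.415; 1/3.64 − 1/25.4 = 0.23536.
t = 1.415 / 0.23536 ≈ 6.0123 hours.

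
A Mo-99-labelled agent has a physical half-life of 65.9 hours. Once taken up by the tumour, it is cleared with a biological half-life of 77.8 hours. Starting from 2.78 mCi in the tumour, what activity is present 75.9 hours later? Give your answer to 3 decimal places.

0.636 mCi

1/t_eff = 1/t_phys + 1/t_biol = 1/65.9 + 1/77.8 = 0.028028 per hour.
t_eff = 65.9 × 77.8 / (65.9 + 77.8) ≈ 35.679 hours.
Remaining = 2.78 × (1/2)^(75.9/35.679) = 2.78 × (1/2)^2.1273 ≈ 0.63629 mCi.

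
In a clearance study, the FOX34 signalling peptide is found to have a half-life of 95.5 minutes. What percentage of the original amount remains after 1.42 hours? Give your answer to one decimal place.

53.9%

1.42 hours = 85.2 minutes.
n = 85.2/95.5 ≈ 0.89215 half-lives.
Fraction remaining = (1/2)^0.89215 ≈ 0.53881, i.e. 53.881%.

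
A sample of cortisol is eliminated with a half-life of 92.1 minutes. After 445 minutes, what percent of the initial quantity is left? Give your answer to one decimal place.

3.5%

n = 445/92.1 ≈ 4.8317 half-lives.
Fraction remaining = (1/2)^4.8317 ≈ 0.035117, i.e. 3.5117%.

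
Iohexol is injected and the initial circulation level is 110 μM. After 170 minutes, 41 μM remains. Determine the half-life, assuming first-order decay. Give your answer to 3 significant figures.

A/A₀ = 41/110 ≈ 0.37273.
n = log₂(2.6829) ≈ 1.4238 half-lives elapsed in 170 minutes.
t½ = 170/1.4238 ≈ 119.4 minutes.

119 minutes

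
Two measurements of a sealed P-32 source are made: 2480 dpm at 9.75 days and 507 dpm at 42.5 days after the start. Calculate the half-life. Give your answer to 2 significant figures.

Over Δt = 42.5 − 9.75 = 32.75 days, the level fell by a factor of 2480/507 ≈ 4.8915.
n = log₂(4.8915) ≈ 2.2903 half-lives, so t½ = 32.75/2.2903 ≈ 14.3 days.

14 days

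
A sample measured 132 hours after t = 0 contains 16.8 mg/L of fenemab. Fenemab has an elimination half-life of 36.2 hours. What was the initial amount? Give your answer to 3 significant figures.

210 mg/L

Number of half-lives elapsed: n = 132/36.2 ≈ 3.6464.
A₀ = A × 2^n = 16.8 × 2^3.6464 = 16.8 × 12.522 ≈ 210.37 mg/L.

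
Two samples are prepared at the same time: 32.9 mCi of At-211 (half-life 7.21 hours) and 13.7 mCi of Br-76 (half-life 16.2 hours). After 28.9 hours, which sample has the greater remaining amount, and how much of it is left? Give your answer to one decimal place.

Br-76, 4.0 mCi

At-211: 32.9 × (1/2)^4.0083 ≈ 2.0444 mCi.
Br-76: 13.7 × (1/2)^1.784 ≈ 3.9783 mCi.
Br-76 has more remaining, at ≈ 3.9783 mCi.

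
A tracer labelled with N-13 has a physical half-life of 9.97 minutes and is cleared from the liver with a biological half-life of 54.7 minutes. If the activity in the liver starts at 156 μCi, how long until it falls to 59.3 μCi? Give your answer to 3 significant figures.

11.8 minutes

1/t_eff = 1/t_phys + 1/t_biol = 1/9.97 + 1/54.7 = 0.11858 per minute.
t_eff = 9.97 × 54.7 / (9.97 + 54.7) ≈ 8.433 minutes.
n = log₂(156/59.3) ≈ 1.3954; t = 1.3954 × 8.433 ≈ 11.768 minutes.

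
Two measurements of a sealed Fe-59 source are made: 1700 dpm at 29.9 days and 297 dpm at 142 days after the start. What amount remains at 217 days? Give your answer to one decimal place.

Over Δt = 142 − 29.9 = 112.1 days, the level fell by a factor of 1700/297 ≈ 5.7239.
n = log₂(5.7239) ≈ 2.517 half-lives, so t½ = 112.1/2.517 ≈ 44.537 days.
From t = 142 to t = 217: 297 × (1/2)^((217−142)/44.537) ≈ 92.433 dpm.

92.4 dpm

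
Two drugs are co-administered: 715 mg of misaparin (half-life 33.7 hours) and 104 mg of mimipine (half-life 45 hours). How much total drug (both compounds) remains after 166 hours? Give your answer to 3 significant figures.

misaparin: 715 × (1/2)^(166/33.7) = 715 × (1/2)^4.9258 ≈ 23.523 mg.
mimipine: 104 × (1/2)^(166/45) = 104 × (1/2)^3.6889 ≈ 8.0643 mg.
Total = 23.523 + 8.0643 ≈ 31.587 mg.

31.6 mg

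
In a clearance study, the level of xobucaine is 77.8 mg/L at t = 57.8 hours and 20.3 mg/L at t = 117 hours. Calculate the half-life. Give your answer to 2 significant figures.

Over Δt = 117 − 57.8 = 59.2 hours, the level fell by a factor of 77.8/20.3 ≈ 3.8325.
n = log₂(3.8325) ≈ 1.9383 half-lives, so t½ = 59.2/1.9383 ≈ 30.542 hours.

31 hours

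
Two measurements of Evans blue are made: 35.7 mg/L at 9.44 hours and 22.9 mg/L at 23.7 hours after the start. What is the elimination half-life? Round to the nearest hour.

Over Δt = 23.7 − 9.44 = 14.26 hours, the level fell by a factor of 35.7/22.9 ≈ 1.559.
n = log₂(1.559) ≈ 0.64058 half-lives, so t½ = 14.26/0.64058 ≈ 22.261 hours.

22 hours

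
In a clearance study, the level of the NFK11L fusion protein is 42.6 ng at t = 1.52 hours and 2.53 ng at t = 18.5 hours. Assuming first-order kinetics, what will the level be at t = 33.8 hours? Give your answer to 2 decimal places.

Over Δt = 18.5 − 1.52 = 16.98 hours, the level fell by a factor of 42.6/2.53 ≈ 16.838.
n = log₂(16.838) ≈ 4.0736 half-lives, so t½ = 16.98/4.0736 ≈ 4.1683 hours.
From t = 18.5 to t = 33.8: 2.53 × (1/2)^((33.8−18.5)/4.1683) ≈ 0.19868 ng.

0.20 ng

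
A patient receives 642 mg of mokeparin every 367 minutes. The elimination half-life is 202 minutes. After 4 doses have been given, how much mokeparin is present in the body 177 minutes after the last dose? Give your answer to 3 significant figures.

The 4 doses were given 1278, 911, 544, 177 minutes ago.
Total = 642·(1/2)^(1278/202) + 642·(1/2)^(911/202) + 642·(1/2)^(544/202) + 642·(1/2)^(177/202)
      = 7.9983 + 28.179 + 99.275 + 349.75 ≈ 485.2 mg.

485 mg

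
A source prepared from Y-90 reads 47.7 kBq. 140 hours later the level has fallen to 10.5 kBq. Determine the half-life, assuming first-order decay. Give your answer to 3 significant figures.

A/A₀ = 10.5/47.7 ≈ 0.22013.
n = log₂(4.5429) ≈ 2.1836 half-lives elapsed in 140 hours.
t½ = 140/2.1836 ≈ 64.114 hours.

64.1 hours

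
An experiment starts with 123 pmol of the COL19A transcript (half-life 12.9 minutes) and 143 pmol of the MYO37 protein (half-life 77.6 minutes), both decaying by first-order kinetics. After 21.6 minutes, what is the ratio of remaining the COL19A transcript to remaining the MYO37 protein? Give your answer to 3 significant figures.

0.327

COL19A transcript: 123 × (1/2)^(21.6/12.9) = 123 × (1/2)^1.6744 ≈ 38.535 pmol.
MYO37 protein: 143 × (1/2)^(21.6/77.6) = 143 × (1/2)^0.27835 ≈ 117.91 pmol.
Ratio ≈ 38.535 / 117.91 ≈ 0.32682.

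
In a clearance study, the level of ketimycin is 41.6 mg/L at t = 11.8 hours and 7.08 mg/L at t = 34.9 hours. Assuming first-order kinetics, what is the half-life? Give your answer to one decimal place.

9.0 hours

Over Δt = 34.9 − 11.8 = 23.1 hours, the level fell by a factor of 41.6/7.08 ≈ 5.8757.
n = log₂(5.8757) ≈ 2.5548 half-lives, so t½ = 23.1/2.5548 ≈ 9.0419 hours.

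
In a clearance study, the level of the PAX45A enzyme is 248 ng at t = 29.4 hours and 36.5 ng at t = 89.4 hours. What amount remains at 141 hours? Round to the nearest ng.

Over Δt = 89.4 − 29.4 = 60 hours, the level fell by a factor of 248/36.5 ≈ 6.7945.
n = log₂(6.7945) ≈ 2.7644 half-lives, so t½ = 60/2.7644 ≈ 21.705 hours.
From t = 89.4 to t = 141: 36.5 × (1/2)^((141−89.4)/21.705) ≈ 7.0248 ng.

7 ng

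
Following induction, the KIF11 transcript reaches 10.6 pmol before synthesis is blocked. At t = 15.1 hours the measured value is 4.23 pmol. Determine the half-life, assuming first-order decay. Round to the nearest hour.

A/A₀ = 4.23/10.6 ≈ 0.39906.
n = log₂(2.5059) ≈ 1.3253 half-lives elapsed in 15.1 hours.
t½ = 15.1/1.3253 ≈ 11.393 hours.

11 hours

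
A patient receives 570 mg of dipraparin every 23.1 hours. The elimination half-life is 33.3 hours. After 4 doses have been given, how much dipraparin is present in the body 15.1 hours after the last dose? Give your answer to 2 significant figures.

930 mg

The 4 doses were given 84.4, 61.3, 38.2, 15.1 hours ago.
Total = 570·(1/2)^(84.4/33.3) + 570·(1/2)^(61.3/33.3) + 570·(1/2)^(38.2/33.3) + 570·(1/2)^(15.1/33.3)
      = 98.379 + 159.12 + 257.36 + 416.27 ≈ 931.13 mg.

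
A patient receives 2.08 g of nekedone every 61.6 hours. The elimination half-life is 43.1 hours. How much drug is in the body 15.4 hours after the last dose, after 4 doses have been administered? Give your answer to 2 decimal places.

The 4 doses were given 200.2, 138.6, 77, 15.4 hours ago.
Total = 2.08·(1/2)^(200.2/43.1) + 2.08·(1/2)^(138.6/43.1) + 2.08·(1/2)^(77/43.1) + 2.08·(1/2)^(15.4/43.1)
      = 0.083133 + 0.22388 + 0.60292 + 1.6237 ≈ 2.5336 g.

2.53 g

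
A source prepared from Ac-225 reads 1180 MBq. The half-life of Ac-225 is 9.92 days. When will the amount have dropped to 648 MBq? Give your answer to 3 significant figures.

Fraction remaining = 648/1180 ≈ 0.54915.
n = log₂(1180/648) = ln(1.821)/ln 2 ≈ 0.86472 half-lives.
t = n × t½ = 0.86472 × 9.92 ≈ 8.578 days.

8.58 days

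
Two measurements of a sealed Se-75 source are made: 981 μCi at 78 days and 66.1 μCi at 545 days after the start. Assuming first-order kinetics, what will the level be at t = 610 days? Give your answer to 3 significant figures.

Over Δt = 545 − 78 = 467 days, the level fell by a factor of 981/66.1 ≈ 14.841.
n = log₂(14.841) ≈ 3.8915 half-lives, so t½ = 467/3.8915 ≈ 120 days.
From t = 545 to t = 610: 66.1 × (1/2)^((610−545)/120) ≈ 45.41 μCi.

45.4 μCi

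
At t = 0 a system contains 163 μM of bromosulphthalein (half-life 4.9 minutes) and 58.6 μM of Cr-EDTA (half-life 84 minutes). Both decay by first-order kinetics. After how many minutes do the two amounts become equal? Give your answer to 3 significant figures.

Set 163·(1/2)^(t/4.9) = 58.6·(1/2)^(t/84).
Taking log₂: log₂(163/58.6) = t·(1/4.9 − 1/84).
log₂(2.7816) = 1.4759; 1/4.9 − 1/84 = 0.19218.
t = 1.4759 / 0.19218 ≈ 7.6799 minutes.

7.68 minutes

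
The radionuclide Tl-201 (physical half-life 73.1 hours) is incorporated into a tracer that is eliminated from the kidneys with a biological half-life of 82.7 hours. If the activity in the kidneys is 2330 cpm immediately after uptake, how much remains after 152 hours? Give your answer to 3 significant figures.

154 cpm

1/t_eff = 1/t_phys + 1/t_biol = 1/73.1 + 1/82.7 = 0.025772 per hour.
t_eff = 73.1 × 82.7 / (73.1 + 82.7) ≈ 38.802 hours.
Remaining = 2330 × (1/2)^(152/38.802) = 2330 × (1/2)^3.9173 ≈ 154.22 cpm.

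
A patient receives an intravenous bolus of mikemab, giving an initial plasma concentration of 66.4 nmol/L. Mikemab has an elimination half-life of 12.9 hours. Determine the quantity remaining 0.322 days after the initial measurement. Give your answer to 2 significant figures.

44 nmol/L

Convert the elapsed time: 0.322 days = 7.728 hours.
Number of half-lives: n = 7.728/12.9 ≈ 0.59907.
Remaining = 66.4 × (1/2)^0.59907 = 66.4 × 0.66018 ≈ 43.836 nmol/L.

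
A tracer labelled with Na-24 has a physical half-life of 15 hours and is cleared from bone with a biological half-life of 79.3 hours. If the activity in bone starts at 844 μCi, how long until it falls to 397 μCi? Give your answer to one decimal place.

13.7 hours

1/t_eff = 1/t_phys + 1/t_biol = 1/15 + 1/79.3 = 0.079277 per hour.
t_eff = 15 × 79.3 / (15 + 79.3) ≈ 12.614 hours.
n = log₂(844/397) ≈ 1.0881; t = 1.0881 × 12.614 ≈ 13.725 hours.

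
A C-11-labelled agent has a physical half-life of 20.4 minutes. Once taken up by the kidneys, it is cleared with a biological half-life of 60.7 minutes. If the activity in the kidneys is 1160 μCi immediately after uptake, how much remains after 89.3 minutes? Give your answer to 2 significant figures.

20 μCi

1/t_eff = 1/t_phys + 1/t_biol = 1/20.4 + 1/60.7 = 0.065494 per minute.
t_eff = 20.4 × 60.7 / (20.4 + 60.7) ≈ 15.269 minutes.
Remaining = 1160 × (1/2)^(89.3/15.269) = 1160 × (1/2)^5.8486 ≈ 20.13 μCi.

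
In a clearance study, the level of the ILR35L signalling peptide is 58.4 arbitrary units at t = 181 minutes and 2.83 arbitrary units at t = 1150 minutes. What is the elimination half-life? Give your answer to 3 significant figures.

222 minutes

Over Δt = 1150 − 181 = 969 minutes, the level fell by a factor of 58.4/2.83 ≈ 20.636.
n = log₂(20.636) ≈ 4.3671 half-lives, so t½ = 969/4.3671 ≈ 221.89 minutes.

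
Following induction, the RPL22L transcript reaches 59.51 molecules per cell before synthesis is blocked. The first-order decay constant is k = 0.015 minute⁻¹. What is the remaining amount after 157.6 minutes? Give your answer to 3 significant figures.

t½ = ln 2 / k = 0.69315 / 0.015 ≈ 46.21 minutes.
Number of half-lives: n = 157.6/46.21 ≈ 3.4105.
Remaining = 59.51 × (1/2)^3.4105 = 59.51 × 0.094043 ≈ 5.5965 molecules per cell.

5.60 molecules per cell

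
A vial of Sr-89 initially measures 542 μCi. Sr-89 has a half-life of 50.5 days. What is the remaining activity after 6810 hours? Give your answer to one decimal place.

Convert the elapsed time: 6810 hours = 283.75 days.
Number of half-lives: n = 283.75/50.5 ≈ 5.6188.
Remaining = 542 × (1/2)^5.6188 = 542 × 0.02035 ≈ 11.03 μCi.

11.0 μCi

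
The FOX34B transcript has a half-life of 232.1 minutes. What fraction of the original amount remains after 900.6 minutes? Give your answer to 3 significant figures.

n = 900.6/232.1 ≈ 3.8802 half-lives.
Fraction remaining = (1/2)^3.8802 ≈ 0.06791.

0.0679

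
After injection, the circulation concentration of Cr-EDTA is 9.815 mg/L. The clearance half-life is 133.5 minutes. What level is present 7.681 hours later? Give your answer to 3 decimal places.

0.897 mg/L

Convert the elapsed time: 7.681 hours = 460.86 minutes.
Number of half-lives: n = 460.86/133.5 ≈ 3.4521.
Remaining = 9.815 × (1/2)^3.4521 = 9.815 × 0.09137 ≈ 0.8968 mg/L.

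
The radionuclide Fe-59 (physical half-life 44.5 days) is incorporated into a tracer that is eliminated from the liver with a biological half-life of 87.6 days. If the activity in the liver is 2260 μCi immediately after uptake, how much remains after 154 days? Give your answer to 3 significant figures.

1/t_eff = 1/t_phys + 1/t_biol = 1/44.5 + 1/87.6 = 0.033887 per day.
t_eff = 44.5 × 87.6 / (44.5 + 87.6) ≈ 29.509 days.
Remaining = 2260 × (1/2)^(154/29.509) = 2260 × (1/2)^5.2187 ≈ 60.692 μCi.

60.7 μCi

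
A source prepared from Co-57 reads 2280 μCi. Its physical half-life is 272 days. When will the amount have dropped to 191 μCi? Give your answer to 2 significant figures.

Fraction remaining = 191/2280 ≈ 0.083772.
n = log₂(2280/191) = ln(11.937)/ln 2 ≈ 3.5774 half-lives.
t = n × t½ = 3.5774 × 272 ≈ 973.05 days.

970 days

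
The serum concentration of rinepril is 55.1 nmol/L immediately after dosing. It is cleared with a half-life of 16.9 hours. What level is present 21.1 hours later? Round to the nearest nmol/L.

Number of half-lives: n = 21.1/16.9 ≈ 1.2485.
Remaining = 55.1 × (1/2)^1.2485 = 55.1 × 0.42088 ≈ 23.19 nmol/L.

23 nmol/L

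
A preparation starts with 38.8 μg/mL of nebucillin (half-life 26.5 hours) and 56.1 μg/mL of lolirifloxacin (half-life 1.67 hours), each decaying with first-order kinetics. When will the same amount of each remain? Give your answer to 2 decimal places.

Set 38.8·(1/2)^(t/26.5) = 56.1·(1/2)^(t/1.67).
Taking log₂: log₂(38.8/56.1) = t·(1/26.5 − 1/1.67).
log₂(0.69162) = -0.53194; 1/26.5 − 1/1.67 = -0.56107.
t = -0.53194 / -0.56107 ≈ 0.94809 hours.

0.95 hours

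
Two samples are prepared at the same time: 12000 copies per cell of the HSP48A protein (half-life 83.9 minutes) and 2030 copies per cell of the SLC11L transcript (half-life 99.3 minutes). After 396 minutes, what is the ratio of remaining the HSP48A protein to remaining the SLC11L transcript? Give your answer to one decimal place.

3.6

HSP48A protein: 12000 × (1/2)^(396/83.9) = 12000 × (1/2)^4.7199 ≈ 455.35 copies per cell.
SLC11L transcript: 2030 × (1/2)^(396/99.3) = 2030 × (1/2)^3.9879 ≈ 127.94 copies per cell.
Ratio ≈ 455.35 / 127.94 ≈ 3.5591.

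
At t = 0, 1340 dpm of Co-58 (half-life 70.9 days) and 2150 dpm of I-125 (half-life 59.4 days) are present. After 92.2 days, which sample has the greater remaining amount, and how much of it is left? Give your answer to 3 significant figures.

Co-58: 1340 × (1/2)^1.3004 ≈ 544.05 dpm.
I-125: 2150 × (1/2)^1.5522 ≈ 733.13 dpm.
I-125 has more remaining, at ≈ 733.13 dpm.

I-125, 733 dpm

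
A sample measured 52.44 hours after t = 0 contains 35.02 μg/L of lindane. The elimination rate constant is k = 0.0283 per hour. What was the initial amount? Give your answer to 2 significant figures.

t½ = ln 2 / k = 0.69315 / 0.0283 ≈ 24.493 hours.
Number of half-lives elapsed: n = 52.44/24.493 ≈ 2.141.
A₀ = A × 2^n = 35.02 × 2^2.141 = 35.02 × 4.4108 ≈ 154.47 μg/L.

150 μg/L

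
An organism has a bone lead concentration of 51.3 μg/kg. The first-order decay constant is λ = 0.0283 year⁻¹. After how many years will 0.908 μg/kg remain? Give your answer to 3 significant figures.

t½ = ln 2 / λ = 0.69315 / 0.0283 ≈ 24.493 years.
Fraction remaining = 0.908/51.3 ≈ 0.0177.
n = log₂(51.3/0.908) = ln(56.498)/ln 2 ≈ 5.8201 half-lives.
t = n × t½ = 5.8201 × 24.493 ≈ 142.55 years.

143 years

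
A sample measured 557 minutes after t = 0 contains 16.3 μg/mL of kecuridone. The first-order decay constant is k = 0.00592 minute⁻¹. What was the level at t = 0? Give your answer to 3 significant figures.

441 μg/mL

t½ = ln 2 / k = 0.69315 / 0.00592 ≈ 117.09 minutes.
Number of half-lives elapsed: n = 557/117.09 ≈ 4.7572.
A₀ = A × 2^n = 16.3 × 2^4.7572 = 16.3 × 27.043 ≈ 440.81 μg/mL.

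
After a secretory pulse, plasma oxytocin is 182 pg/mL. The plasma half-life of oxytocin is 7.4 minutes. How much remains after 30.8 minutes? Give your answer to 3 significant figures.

10.2 pg/mL

Number of half-lives: n = 30.8/7.4 ≈ 4.1622.
Remaining = 182 × (1/2)^4.1622 = 182 × 0.055855 ≈ 10.166 pg/mL.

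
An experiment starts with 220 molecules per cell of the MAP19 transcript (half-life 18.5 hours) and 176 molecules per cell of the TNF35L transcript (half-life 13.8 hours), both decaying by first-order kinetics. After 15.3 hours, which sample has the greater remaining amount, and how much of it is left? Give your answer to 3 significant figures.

MAP19 transcript, 124 molecules per cell

MAP19 transcript: 220 × (1/2)^0.82703 ≈ 124.01 molecules per cell.
TNF35L transcript: 176 × (1/2)^1.1087 ≈ 81.614 molecules per cell.
MAP19 transcript has more remaining, at ≈ 124.01 molecules per cell.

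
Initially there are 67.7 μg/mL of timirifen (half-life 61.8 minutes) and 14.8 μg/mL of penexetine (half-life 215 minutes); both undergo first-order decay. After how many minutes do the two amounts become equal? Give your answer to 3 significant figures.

190 minutes

Set 67.7·(1/2)^(t/61.8) = 14.8·(1/2)^(t/215).
Taking log₂: log₂(67.7/14.8) = t·(1/61.8 − 1/215).
log₂(4.5743) = 2.1936; 1/61.8 − 1/215 = 0.01153.
t = 2.1936 / 0.01153 ≈ 190.25 minutes.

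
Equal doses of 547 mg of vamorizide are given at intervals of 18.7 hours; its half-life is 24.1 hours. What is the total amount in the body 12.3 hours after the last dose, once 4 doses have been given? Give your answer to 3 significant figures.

The 4 doses were given 68.4, 49.7, 31, 12.3 hours ago.
Total = 547·(1/2)^(68.4/24.1) + 547·(1/2)^(49.7/24.1) + 547·(1/2)^(31/24.1) + 547·(1/2)^(12.3/24.1)
      = 76.491 + 130.98 + 224.27 + 384.02 ≈ 815.75 mg.

816 mg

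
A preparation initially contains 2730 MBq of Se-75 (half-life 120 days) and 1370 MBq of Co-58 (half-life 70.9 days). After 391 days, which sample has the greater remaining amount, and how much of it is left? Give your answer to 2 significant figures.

Se-75, 290 MBq

Se-75: 2730 × (1/2)^3.2583 ≈ 285.3 MBq.
Co-58: 1370 × (1/2)^5.5148 ≈ 29.964 MBq.
Se-75 has more remaining, at ≈ 285.3 MBq.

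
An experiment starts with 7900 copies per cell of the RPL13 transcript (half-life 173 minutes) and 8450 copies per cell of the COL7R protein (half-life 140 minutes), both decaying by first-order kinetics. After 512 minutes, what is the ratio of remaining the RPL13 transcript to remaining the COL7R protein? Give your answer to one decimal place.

RPL13 transcript: 7900 × (1/2)^(512/173) = 7900 × (1/2)^2.9595 ≈ 1015.6 copies per cell.
COL7R protein: 8450 × (1/2)^(512/140) = 8450 × (1/2)^3.6571 ≈ 669.8 copies per cell.
Ratio ≈ 1015.6 / 669.8 ≈ 1.5162.

1.5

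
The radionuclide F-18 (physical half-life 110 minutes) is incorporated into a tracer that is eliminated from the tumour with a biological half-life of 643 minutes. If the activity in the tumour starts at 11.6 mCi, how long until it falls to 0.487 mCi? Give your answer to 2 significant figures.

430 minutes

1/t_eff = 1/t_phys + 1/t_biol = 1/110 + 1/643 = 0.010646 per minute.
t_eff = 110 × 643 / (110 + 643) ≈ 93.931 minutes.
n = log₂(11.6/0.487) ≈ 4.5741; t = 4.5741 × 93.931 ≈ 429.65 minutes.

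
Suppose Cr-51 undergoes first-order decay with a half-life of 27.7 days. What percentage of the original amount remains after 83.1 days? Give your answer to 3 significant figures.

12.5%

n = 83.1/27.7 ≈ 3 half-lives.
Fraction remaining = (1/2)^3 ≈ 0.125, i.e. 12.5%.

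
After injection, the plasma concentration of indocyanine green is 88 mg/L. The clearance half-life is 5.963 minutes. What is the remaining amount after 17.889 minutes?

11 mg/L

Elapsed time is 3 half-lives (17.889/5.963).
Each half-life halves the amount: 88 × (1/2)^3 = 88/8 = 11 mg/L.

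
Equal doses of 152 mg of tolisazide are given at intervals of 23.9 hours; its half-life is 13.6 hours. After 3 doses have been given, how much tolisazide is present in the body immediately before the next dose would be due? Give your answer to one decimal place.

62.2 mg

The 3 doses were given 71.7, 47.8, 23.9 hours ago.
Total = 152·(1/2)^(71.7/13.6) + 152·(1/2)^(47.8/13.6) + 152·(1/2)^(23.9/13.6)
      = 3.9337 + 13.299 + 44.96 ≈ 62.193 mg.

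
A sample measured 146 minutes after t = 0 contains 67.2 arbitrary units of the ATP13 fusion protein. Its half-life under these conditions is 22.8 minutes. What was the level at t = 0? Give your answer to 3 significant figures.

5690 arbitrary units

Number of half-lives elapsed: n = 146/22.8 ≈ 6.4035.
A₀ = A × 2^n = 67.2 × 2^6.4035 = 67.2 × 84.654 ≈ 5688.8 arbitrary units.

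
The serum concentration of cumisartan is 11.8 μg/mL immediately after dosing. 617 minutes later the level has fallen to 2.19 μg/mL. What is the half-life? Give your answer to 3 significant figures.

A/A₀ = 2.19/11.8 ≈ 0.18559.
n = log₂(5.3881) ≈ 2.4298 half-lives elapsed in 617 minutes.
t½ = 617/2.4298 ≈ 253.93 minutes.

254 minutes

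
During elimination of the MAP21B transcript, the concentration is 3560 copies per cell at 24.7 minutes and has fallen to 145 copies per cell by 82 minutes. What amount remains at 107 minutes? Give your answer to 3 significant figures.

35.9 copies per cell

Over Δt = 82 − 24.7 = 57.3 minutes, the level fell by a factor of 3560/145 ≈ 24.552.
n = log₂(24.552) ≈ 4.6178 half-lives, so t½ = 57.3/4.6178 ≈ 12.409 minutes.
From t = 82 to t = 107: 145 × (1/2)^((107−82)/12.409) ≈ 35.882 copies per cell.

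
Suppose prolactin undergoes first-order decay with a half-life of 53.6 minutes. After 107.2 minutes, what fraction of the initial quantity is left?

0.25

n = 107.2/53.6 ≈ 2 half-lives.
Fraction remaining = (1/2)^2 ≈ 0.25.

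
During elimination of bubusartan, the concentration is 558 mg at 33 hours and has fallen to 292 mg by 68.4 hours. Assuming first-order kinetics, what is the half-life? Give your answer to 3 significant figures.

Over Δt = 68.4 − 33 = 35.4 hours, the level fell by a factor of 558/292 ≈ 1.911.
n = log₂(1.911) ≈ 0.9343 half-lives, so t½ = 35.4/0.9343 ≈ 37.889 hours.

37.9 hours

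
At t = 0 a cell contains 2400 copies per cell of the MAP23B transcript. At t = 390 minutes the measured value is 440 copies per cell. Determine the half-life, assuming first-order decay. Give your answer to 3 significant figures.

A/A₀ = 440/2400 ≈ 0.18333.
n = log₂(5.4545) ≈ 2.4475 half-lives elapsed in 390 minutes.
t½ = 390/2.4475 ≈ 159.35 minutes.

159 minutes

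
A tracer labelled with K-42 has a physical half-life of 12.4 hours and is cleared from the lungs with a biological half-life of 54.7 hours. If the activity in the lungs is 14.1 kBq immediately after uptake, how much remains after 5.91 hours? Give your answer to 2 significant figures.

1/t_eff = 1/t_phys + 1/t_biol = 1/12.4 + 1/54.7 = 0.098927 per hour.
t_eff = 12.4 × 54.7 / (12.4 + 54.7) ≈ 10.108 hours.
Remaining = 14.1 × (1/2)^(5.91/10.108) = 14.1 × (1/2)^0.58466 ≈ 9.402 kBq.

9.4 kBq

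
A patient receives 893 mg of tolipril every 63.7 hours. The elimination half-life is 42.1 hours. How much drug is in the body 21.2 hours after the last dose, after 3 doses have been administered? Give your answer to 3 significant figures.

928 mg

The 3 doses were given 148.6, 84.9, 21.2 hours ago.
Total = 893·(1/2)^(148.6/42.1) + 893·(1/2)^(84.9/42.1) + 893·(1/2)^(21.2/42.1)
      = 77.323 + 220.69 + 629.89 ≈ 927.9 mg.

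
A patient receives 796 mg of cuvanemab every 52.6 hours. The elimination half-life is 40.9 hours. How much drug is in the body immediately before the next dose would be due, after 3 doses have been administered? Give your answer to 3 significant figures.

The 3 doses were given 157.8, 105.2, 52.6 hours ago.
Total = 796·(1/2)^(157.8/40.9) + 796·(1/2)^(105.2/40.9) + 796·(1/2)^(52.6/40.9)
      = 54.889 + 133.85 + 326.41 ≈ 515.16 mg.

515 mg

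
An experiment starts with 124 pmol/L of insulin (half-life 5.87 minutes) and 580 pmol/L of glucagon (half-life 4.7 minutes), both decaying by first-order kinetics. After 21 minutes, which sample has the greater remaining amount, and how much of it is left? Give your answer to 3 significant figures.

insulin: 124 × (1/2)^3.5775 ≈ 10.387 pmol/L.
glucagon: 580 × (1/2)^4.4681 ≈ 26.206 pmol/L.
Glucagon has more remaining, at ≈ 26.206 pmol/L.

glucagon, 26.2 pmol/L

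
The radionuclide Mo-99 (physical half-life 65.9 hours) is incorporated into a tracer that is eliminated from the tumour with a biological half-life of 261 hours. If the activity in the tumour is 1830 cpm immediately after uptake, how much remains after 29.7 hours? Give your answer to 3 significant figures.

1/t_eff = 1/t_phys + 1/t_biol = 1/65.9 + 1/261 = 0.019006 per hour.
t_eff = 65.9 × 261 / (65.9 + 261) ≈ 52.615 hours.
Remaining = 1830 × (1/2)^(29.7/52.615) = 1830 × (1/2)^0.56448 ≈ 1237.4 cpm.

1240 cpm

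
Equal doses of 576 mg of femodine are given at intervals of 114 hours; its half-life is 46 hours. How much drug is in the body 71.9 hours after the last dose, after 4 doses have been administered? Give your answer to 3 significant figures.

The 4 doses were given 413.9, 299.9, 185.9, 71.9 hours ago.
Total = 576·(1/2)^(413.9/46) + 576·(1/2)^(299.9/46) + 576·(1/2)^(185.9/46) + 576·(1/2)^(71.9/46)
      = 1.1267 + 6.2782 + 34.984 + 194.94 ≈ 237.33 mg.

237 mg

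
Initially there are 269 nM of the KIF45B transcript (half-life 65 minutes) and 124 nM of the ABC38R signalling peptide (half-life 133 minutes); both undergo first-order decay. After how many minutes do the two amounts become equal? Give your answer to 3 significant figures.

Set 269·(1/2)^(t/65) = 124·(1/2)^(t/133).
Taking log₂: log₂(269/124) = t·(1/65 − 1/133).
log₂(2.1694) = 1.1173; 1/65 − 1/133 = 0.0078658.
t = 1.1173 / 0.0078658 ≈ 142.04 minutes.

142 minutes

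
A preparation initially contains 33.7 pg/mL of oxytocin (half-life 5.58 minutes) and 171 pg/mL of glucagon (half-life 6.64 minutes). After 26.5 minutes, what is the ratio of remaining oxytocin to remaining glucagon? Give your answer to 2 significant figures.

0.12

oxytocin: 33.7 × (1/2)^(26.5/5.58) = 33.7 × (1/2)^4.7491 ≈ 1.2532 pg/mL.
glucagon: 171 × (1/2)^(26.5/6.64) = 171 × (1/2)^3.991 ≈ 10.755 pg/mL.
Ratio ≈ 1.2532 / 10.755 ≈ 0.11652.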